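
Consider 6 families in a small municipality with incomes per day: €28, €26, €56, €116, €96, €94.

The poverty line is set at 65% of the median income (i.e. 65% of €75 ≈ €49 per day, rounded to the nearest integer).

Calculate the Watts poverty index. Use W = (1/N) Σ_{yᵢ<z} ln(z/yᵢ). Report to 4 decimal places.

0.1989

Below z: €26, €28 (q = 2 of N = 6).
ln(z/y) terms: ln(49/26) = 0.6337; ln(49/28) = 0.5596.
W = 1.193340 / 6 = 0.1989.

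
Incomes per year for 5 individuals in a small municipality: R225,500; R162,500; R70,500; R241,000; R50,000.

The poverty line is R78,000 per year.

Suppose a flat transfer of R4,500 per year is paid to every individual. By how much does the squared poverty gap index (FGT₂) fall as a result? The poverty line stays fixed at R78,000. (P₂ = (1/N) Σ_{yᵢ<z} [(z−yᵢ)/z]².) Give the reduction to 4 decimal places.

0.0092

Before: below the line — R50,000, R70,500; squared poverty gap index (FGT₂) = 0.027622.
After the R4,500 transfer: below the line — R54,500, R75,000; squared poverty gap index (FGT₂) = 0.018450.
Reduction = 0.027622 − 0.018450 = 0.0092.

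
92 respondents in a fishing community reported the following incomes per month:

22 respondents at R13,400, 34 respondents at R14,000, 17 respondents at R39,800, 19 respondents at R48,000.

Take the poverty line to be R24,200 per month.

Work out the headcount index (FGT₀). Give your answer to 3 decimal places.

0.609

56 of the 92 respondents have income below R24,200.
H = 56/92 = 0.609.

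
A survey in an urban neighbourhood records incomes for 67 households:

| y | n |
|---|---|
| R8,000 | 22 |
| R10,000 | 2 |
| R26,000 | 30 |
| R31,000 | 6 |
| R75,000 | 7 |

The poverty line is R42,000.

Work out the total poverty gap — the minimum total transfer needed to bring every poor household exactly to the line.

Below the line: 22×R8,000, 2×R10,000, 30×R26,000, 6×R31,000 (q = 60 of N = 67).
Individual gaps: 22×(42000−8000) = 748000; 2×(42000−10000) = 64000; 30×(42000−26000) = 480000; 6×(42000−31000) = 66000.
Aggregate gap = R1,358,000.

R1,358,000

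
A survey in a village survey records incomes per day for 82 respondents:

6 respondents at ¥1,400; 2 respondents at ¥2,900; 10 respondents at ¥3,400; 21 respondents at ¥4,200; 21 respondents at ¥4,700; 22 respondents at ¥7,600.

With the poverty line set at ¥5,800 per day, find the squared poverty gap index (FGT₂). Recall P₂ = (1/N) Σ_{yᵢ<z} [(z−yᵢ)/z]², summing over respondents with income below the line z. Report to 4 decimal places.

Incomes under z: 6×¥1,400, 2×¥2,900, 10×¥3,400, 21×¥4,200, 21×¥4,700 (q = 60 of N = 82).
Normalized shortfalls: (5800−1400)/5800 = 0.7586 (×6); (5800−2900)/5800 = 0.5000 (×2); (5800−3400)/5800 = 0.4138 (×10); (5800−4200)/5800 = 0.2759 (×21); (5800−4700)/5800 = 0.1897 (×21).
Squared: 0.5755 (×6); 0.2500 (×2); 0.1712 (×10); 0.0761 (×21); 0.0360 (×21).
Sum = 8.018728; P₂ = 8.018728 / 82 = 0.0978.

0.0978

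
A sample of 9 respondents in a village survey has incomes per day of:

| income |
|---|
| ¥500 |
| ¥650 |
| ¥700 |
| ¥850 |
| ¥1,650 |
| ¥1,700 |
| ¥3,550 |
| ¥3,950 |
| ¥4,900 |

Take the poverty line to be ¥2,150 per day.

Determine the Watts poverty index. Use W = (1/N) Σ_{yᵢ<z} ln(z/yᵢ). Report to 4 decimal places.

Poor units: ¥500, ¥650, ¥700, ¥850, ¥1,650, ¥1,700 (q = 6 of N = 9).
ln(z/y) terms: ln(2150/500) = 1.4586; ln(2150/650) = 1.1963; ln(2150/700) = 1.1221; ln(2150/850) = 0.9280; ln(2150/1650) = 0.2647; ln(2150/1700) = 0.2348.
W = 5.204527 / 9 = 0.5783.

0.5783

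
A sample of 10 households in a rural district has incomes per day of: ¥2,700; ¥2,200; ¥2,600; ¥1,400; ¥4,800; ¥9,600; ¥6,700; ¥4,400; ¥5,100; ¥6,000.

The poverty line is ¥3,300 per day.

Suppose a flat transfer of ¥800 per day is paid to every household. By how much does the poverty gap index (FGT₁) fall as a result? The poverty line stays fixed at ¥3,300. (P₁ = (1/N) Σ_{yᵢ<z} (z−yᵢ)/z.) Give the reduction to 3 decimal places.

0.088

Before: below the line — ¥1,400, ¥2,200, ¥2,600, ¥2,700; poverty gap index (FGT₁) = 0.13030.
After the ¥800 transfer: below the line — ¥2,200, ¥3,000; poverty gap index (FGT₁) = 0.04242.
Reduction = 0.13030 − 0.04242 = 0.088.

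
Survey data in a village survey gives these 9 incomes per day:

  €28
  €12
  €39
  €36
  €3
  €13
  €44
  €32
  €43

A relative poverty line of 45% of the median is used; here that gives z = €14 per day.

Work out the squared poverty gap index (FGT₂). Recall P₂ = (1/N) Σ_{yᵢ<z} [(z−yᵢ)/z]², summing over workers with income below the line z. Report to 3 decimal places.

0.071

Poor units: €3, €12, €13 (q = 3 of N = 9).
Shortfall ratios: (14−3)/14 = 0.7857; (14−12)/14 = 0.1429; (14−13)/14 = 0.0714.
Squared: 0.6173; 0.0204; 0.0051.
Sum = 0.642857; P₂ = 0.642857 / 9 = 0.071.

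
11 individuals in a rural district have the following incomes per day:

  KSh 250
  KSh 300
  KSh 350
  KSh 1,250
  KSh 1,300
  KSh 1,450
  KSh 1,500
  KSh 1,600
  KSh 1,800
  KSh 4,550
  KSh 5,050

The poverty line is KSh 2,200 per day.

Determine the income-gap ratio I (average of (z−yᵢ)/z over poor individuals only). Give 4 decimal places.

Poor units: KSh 250, KSh 300, KSh 350, KSh 1,250, KSh 1,300, KSh 1,450, KSh 1,500, KSh 1,600, KSh 1,800 (q = 9 of N = 11).
Relative gaps: 0.8864, 0.8636, 0.8409, 0.4318, 0.4091, 0.3409, 0.3182, 0.2727, 0.1818; sum = 4.545455.
The income-gap ratio divides by q (the poor only): 4.545455 / 9 = 0.5051.

0.5051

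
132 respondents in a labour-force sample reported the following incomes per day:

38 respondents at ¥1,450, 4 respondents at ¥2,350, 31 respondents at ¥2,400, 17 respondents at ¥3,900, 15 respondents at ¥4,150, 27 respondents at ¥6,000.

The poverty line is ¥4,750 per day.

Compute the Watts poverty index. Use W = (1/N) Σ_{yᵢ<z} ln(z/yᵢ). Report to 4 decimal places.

0.5640

Below the line: 38×¥1,450, 4×¥2,350, 31×¥2,400, 17×¥3,900, 15×¥4,150 (q = 105 of N = 132).
Log gaps: ln(4750/1450) = 1.1866 (×38); ln(4750/2350) = 0.7037 (×4); ln(4750/2400) = 0.6827 (×31); ln(4750/3900) = 0.1972 (×17); ln(4750/4150) = 0.1350 (×15).
W = 74.445351 / 132 = 0.5640.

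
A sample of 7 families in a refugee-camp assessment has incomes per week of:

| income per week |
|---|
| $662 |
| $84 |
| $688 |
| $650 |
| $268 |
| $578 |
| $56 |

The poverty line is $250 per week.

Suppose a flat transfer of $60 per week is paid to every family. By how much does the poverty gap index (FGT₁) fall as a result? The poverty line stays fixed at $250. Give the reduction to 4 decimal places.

Before: below the line — $56, $84; poverty gap index (FGT₁) = 0.205714.
After the $60 transfer: below the line — $116, $144; poverty gap index (FGT₁) = 0.137143.
Reduction = 0.205714 − 0.137143 = 0.0686.

0.0686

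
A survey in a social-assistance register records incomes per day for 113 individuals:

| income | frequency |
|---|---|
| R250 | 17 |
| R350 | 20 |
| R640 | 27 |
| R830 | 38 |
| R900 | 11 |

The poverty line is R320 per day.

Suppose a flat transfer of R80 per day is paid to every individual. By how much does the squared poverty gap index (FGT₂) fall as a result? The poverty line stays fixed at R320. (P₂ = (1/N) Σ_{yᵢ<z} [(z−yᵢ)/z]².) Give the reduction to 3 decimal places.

0.007

Before: below the line — 17×R250; squared poverty gap index (FGT₂) = 0.00720.
After the R80 transfer: below the line — none; squared poverty gap index (FGT₂) = 0.00000.
Reduction = 0.00720 − 0.00000 = 0.007.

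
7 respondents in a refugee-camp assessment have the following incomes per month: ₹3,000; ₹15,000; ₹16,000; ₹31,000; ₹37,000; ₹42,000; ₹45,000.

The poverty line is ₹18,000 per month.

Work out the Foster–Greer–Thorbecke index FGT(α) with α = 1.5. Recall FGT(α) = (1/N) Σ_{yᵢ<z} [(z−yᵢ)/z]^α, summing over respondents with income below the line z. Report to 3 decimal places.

0.124

Poor units: ₹3,000, ₹15,000, ₹16,000 (q = 3 of N = 7).
Shortfall ratios: (18000−3000)/18000 = 0.8333; (18000−15000)/18000 = 0.1667; (18000−16000)/18000 = 0.1111.
Raised to α = 1.5: 0.76073; 0.06804; 0.03704.
Sum = 0.865804; FGT(1.5) = 0.865804 / 7 = 0.124.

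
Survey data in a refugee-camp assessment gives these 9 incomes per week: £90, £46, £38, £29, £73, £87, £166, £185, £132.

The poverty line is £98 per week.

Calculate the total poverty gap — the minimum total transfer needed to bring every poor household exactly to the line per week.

Below z: £29, £38, £46, £73, £87, £90 (q = 6 of N = 9).
Individual gaps: 98−29 = 69; 98−38 = 60; 98−46 = 52; 98−73 = 25; 98−87 = 11; 98−90 = 8.
Aggregate gap = £225.

£225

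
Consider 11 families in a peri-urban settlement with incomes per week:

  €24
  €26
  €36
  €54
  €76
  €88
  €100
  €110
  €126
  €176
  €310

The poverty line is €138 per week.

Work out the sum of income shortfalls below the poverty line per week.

Incomes under z: €24, €26, €36, €54, €76, €88, €100, €110, €126 (q = 9 of N = 11).
Individual gaps: 138−24 = 114; 138−26 = 112; 138−36 = 102; 138−54 = 84; 138−76 = 62; 138−88 = 50; 138−100 = 38; 138−110 = 28; 138−126 = 12.
Aggregate gap = €602.

€602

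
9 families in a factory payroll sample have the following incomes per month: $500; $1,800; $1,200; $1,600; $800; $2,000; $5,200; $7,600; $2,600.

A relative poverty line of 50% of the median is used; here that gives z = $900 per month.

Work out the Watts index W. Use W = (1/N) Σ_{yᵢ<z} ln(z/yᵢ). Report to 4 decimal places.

Poor units: $500, $800 (q = 2 of N = 9).
ln(z/y) terms: ln(900/500) = 0.5878; ln(900/800) = 0.1178.
W = 0.705570 / 9 = 0.0784.

0.0784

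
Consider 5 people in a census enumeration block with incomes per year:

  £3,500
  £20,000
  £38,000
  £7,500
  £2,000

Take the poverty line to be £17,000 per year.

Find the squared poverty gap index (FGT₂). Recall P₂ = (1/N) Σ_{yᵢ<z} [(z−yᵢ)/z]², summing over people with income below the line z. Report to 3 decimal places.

0.344

Incomes under z: £2,000, £3,500, £7,500 (q = 3 of N = 5).
Relative gaps: (17000−2000)/17000 = 0.8824; (17000−3500)/17000 = 0.7941; (17000−7500)/17000 = 0.5588.
Squared: 0.7785; 0.6306; 0.3123.
Sum = 1.721453; P₂ = 1.721453 / 5 = 0.344.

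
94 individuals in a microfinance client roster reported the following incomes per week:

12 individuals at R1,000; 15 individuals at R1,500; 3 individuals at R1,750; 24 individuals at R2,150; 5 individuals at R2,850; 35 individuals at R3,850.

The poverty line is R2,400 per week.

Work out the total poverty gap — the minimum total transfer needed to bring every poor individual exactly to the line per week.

R38,250

Below z: 12×R1,000, 15×R1,500, 3×R1,750, 24×R2,150 (q = 54 of N = 94).
Individual gaps: 12×(2400−1000) = 16800; 15×(2400−1500) = 13500; 3×(2400−1750) = 1950; 24×(2400−2150) = 6000.
Aggregate gap = R38,250.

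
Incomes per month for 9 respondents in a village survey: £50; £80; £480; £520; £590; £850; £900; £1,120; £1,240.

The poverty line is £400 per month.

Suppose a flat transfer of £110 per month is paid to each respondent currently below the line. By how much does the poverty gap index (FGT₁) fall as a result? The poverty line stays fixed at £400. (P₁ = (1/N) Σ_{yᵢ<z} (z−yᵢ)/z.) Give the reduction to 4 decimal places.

0.0611

Before: below the line — £50, £80; poverty gap index (FGT₁) = 0.186111.
After the £110 transfer: below the line — £160, £190; poverty gap index (FGT₁) = 0.125000.
Reduction = 0.186111 − 0.125000 = 0.0611.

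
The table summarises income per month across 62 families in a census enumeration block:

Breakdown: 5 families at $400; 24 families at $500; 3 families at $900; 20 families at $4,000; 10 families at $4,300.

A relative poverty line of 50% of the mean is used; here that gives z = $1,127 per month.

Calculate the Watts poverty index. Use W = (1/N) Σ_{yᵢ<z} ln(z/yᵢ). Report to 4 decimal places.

0.4090

Poor units: 5×$400, 24×$500, 3×$900 (q = 32 of N = 62).
Log gaps: ln(1127/400) = 1.0358 (×5); ln(1127/500) = 0.8127 (×24); ln(1127/900) = 0.2249 (×3).
W = 25.358963 / 62 = 0.4090.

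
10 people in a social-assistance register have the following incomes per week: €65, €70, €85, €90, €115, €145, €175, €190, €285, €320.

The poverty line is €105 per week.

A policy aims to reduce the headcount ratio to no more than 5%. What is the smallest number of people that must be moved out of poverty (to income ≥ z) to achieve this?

4 of the 10 people are poor, so H = 4/10 = 0.400.
A headcount ratio of at most 5% allows at most ⌊0.05 × 10⌋ = 0 poor people.
So at least 4 − 0 = 4 must be lifted.

4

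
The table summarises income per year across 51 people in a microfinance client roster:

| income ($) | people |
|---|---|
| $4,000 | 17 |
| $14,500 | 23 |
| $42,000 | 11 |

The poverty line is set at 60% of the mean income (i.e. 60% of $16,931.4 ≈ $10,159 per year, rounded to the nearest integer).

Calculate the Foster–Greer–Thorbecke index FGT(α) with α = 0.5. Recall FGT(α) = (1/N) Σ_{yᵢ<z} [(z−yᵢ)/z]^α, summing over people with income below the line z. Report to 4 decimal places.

Poor units: 17×$4,000 (q = 17 of N = 51).
Shortfall ratios: (10159−4000)/10159 = 0.6063 (×17).
Raised to α = 0.5: 0.77863 (×17).
Sum = 13.236664; FGT(0.5) = 13.236664 / 51 = 0.2595.

0.2595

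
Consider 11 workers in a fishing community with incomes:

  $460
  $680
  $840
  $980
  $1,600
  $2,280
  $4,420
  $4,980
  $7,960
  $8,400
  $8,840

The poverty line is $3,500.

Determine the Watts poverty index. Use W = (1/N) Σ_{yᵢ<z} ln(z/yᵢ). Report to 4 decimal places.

Poor units: $460, $680, $840, $980, $1,600, $2,280 (q = 6 of N = 11).
Log gaps: ln(3500/460) = 2.0293; ln(3500/680) = 1.6384; ln(3500/840) = 1.4271; ln(3500/980) = 1.2730; ln(3500/1600) = 0.7828; ln(3500/2280) = 0.4286.
W = 7.579146 / 11 = 0.6890.

0.6890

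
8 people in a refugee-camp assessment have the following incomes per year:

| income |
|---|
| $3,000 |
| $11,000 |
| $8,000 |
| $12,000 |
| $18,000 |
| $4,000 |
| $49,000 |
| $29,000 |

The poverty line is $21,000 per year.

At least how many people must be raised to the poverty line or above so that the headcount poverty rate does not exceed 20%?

5

6 of the 8 people are poor, so H = 6/8 = 0.750.
A headcount ratio of at most 20% allows at most ⌊0.20 × 8⌋ = 1 poor people.
So at least 6 − 1 = 5 must be lifted.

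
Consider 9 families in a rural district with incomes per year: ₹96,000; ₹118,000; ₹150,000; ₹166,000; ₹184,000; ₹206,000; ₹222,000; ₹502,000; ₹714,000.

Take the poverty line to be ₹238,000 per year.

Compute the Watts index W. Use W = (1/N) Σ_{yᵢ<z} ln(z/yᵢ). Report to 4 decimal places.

Poor units: ₹96,000, ₹118,000, ₹150,000, ₹166,000, ₹184,000, ₹206,000, ₹222,000 (q = 7 of N = 9).
Log gaps: ln(238000/96000) = 0.9079; ln(238000/118000) = 0.7016; ln(238000/150000) = 0.4616; ln(238000/166000) = 0.3603; ln(238000/184000) = 0.2573; ln(238000/206000) = 0.1444; ln(238000/222000) = 0.0696.
W = 2.902750 / 9 = 0.3225.

0.3225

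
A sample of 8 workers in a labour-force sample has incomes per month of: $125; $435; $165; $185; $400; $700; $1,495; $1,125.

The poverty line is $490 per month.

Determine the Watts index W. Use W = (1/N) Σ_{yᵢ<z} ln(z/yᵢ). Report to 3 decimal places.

Incomes under z: $125, $165, $185, $400, $435 (q = 5 of N = 8).
ln(z/y) terms: ln(490/125) = 1.3661; ln(490/165) = 1.0885; ln(490/185) = 0.9740; ln(490/400) = 0.2029; ln(490/435) = 0.1191.
W = 3.750601 / 8 = 0.469.

0.469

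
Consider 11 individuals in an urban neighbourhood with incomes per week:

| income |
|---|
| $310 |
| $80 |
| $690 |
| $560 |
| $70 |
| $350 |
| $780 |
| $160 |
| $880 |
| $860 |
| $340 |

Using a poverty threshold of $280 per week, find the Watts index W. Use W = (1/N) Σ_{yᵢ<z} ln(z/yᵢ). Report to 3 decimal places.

0.291

Below z: $70, $80, $160 (q = 3 of N = 11).
Log gaps: ln(280/70) = 1.3863; ln(280/80) = 1.2528; ln(280/160) = 0.5596.
W = 3.198673 / 11 = 0.291.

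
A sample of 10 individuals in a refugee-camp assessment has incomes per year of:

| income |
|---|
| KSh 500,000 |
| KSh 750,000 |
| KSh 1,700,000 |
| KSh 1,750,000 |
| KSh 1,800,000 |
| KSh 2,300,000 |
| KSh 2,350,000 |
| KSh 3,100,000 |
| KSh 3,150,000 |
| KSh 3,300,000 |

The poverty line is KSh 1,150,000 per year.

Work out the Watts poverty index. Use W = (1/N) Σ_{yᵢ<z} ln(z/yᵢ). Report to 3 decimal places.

Poor units: KSh 500,000, KSh 750,000 (q = 2 of N = 10).
Log gaps: ln(1150000/500000) = 0.8329; ln(1150000/750000) = 0.4274.
W = 1.260353 / 10 = 0.126.

0.126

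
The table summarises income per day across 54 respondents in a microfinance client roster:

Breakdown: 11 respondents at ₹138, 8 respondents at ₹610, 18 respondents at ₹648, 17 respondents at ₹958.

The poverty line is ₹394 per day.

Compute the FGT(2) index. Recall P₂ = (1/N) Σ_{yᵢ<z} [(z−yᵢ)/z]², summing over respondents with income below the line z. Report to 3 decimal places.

Poor units: 11×₹138 (q = 11 of N = 54).
Relative gaps: (394−138)/394 = 0.6497 (×11).
Squared: 0.4222 (×11).
Sum = 4.643871; P₂ = 4.643871 / 54 = 0.086.

0.086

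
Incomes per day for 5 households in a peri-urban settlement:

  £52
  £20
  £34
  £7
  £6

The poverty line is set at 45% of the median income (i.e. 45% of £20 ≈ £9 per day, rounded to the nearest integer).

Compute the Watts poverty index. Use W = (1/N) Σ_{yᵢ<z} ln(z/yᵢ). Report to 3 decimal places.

0.131

Incomes under z: £6, £7 (q = 2 of N = 5).
Log gaps: ln(9/6) = 0.4055; ln(9/7) = 0.2513.
W = 0.656780 / 5 = 0.131.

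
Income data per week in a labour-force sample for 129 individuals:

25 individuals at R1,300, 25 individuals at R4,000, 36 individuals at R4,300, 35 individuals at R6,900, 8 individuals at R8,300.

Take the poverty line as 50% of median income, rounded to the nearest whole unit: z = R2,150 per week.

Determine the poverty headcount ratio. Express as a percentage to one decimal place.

25 of the 129 individuals have income below R2,150.
H = 25/129 = 19.4%.

19.4%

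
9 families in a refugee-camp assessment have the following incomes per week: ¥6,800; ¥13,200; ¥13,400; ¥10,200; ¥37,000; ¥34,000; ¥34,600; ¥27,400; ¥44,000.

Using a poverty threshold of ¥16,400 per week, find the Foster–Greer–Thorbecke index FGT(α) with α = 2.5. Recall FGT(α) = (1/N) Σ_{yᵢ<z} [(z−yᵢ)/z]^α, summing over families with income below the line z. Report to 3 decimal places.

0.042

Below the line: ¥6,800, ¥10,200, ¥13,200, ¥13,400 (q = 4 of N = 9).
Shortfall ratios: (16400−6800)/16400 = 0.5854; (16400−10200)/16400 = 0.3780; (16400−13200)/16400 = 0.1951; (16400−13400)/16400 = 0.1829.
Raised to α = 2.5: 0.26216; 0.08788; 0.01682; 0.01431.
Sum = 0.381167; FGT(2.5) = 0.381167 / 9 = 0.042.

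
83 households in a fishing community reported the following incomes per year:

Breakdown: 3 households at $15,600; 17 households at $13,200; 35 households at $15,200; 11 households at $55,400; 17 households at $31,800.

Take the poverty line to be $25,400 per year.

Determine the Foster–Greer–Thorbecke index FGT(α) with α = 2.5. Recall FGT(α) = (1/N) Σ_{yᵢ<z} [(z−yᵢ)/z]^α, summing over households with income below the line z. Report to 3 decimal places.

0.079

Poor units: 17×$13,200, 35×$15,200, 3×$15,600 (q = 55 of N = 83).
Normalized shortfalls: (25400−13200)/25400 = 0.4803 (×17); (25400−15200)/25400 = 0.4016 (×35); (25400−15600)/25400 = 0.3858 (×3).
Raised to α = 2.5: 0.15989 (×17); 0.10219 (×35); 0.09247 (×3).
Sum = 6.572203; FGT(2.5) = 6.572203 / 83 = 0.079.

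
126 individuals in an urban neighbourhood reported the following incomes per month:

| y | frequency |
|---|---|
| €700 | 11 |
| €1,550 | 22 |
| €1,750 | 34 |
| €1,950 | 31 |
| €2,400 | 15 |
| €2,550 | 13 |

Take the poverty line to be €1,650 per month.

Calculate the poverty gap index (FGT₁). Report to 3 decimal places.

0.061

Below the line: 11×€700, 22×€1,550 (q = 33 of N = 126).
Normalized shortfalls: (1650−700)/1650 = 0.5758 (×11); (1650−1550)/1650 = 0.0606 (×22).
Sum of shortfalls = 7.666667; P₁ averages over all N: 7.666667 / 126 = 0.061.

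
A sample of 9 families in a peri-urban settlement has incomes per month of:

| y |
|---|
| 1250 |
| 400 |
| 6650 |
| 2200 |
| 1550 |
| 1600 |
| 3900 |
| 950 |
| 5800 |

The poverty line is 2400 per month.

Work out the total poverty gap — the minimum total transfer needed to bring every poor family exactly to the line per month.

Below z: 400, 950, 1250, 1550, 1600, 2200 (q = 6 of N = 9).
Individual gaps: 2400−400 = 2000; 2400−950 = 1450; 2400−1250 = 1150; 2400−1550 = 850; 2400−1600 = 800; 2400−2200 = 200.
Aggregate gap = 6450.

6450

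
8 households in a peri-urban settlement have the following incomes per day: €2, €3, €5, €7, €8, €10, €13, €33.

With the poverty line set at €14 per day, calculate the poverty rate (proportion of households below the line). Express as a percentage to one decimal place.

7 of the 8 households have income below €14.
H = 7/8 = 87.5%.

87.5%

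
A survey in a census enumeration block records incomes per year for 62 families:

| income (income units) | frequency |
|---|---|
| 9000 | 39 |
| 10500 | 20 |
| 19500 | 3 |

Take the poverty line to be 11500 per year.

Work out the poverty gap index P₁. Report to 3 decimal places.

0.165

Poor units: 39×9000, 20×10500 (q = 59 of N = 62).
Shortfall ratios: (11500−9000)/11500 = 0.2174 (×39); (11500−10500)/11500 = 0.0870 (×20).
Σ = 10.217391. Dividing by the full population N = 62 gives P₁ = 0.165.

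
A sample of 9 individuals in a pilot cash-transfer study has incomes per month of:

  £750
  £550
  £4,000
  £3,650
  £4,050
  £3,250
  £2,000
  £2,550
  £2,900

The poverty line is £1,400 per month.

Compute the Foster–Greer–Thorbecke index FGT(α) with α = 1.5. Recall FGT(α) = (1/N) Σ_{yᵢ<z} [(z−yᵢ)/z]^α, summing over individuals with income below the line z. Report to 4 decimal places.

0.0877

Incomes under z: £550, £750 (q = 2 of N = 9).
Normalized shortfalls: (1400−550)/1400 = 0.6071; (1400−750)/1400 = 0.4643.
Raised to α = 1.5: 0.47308; 0.31636.
Sum = 0.789439; FGT(1.5) = 0.789439 / 9 = 0.0877.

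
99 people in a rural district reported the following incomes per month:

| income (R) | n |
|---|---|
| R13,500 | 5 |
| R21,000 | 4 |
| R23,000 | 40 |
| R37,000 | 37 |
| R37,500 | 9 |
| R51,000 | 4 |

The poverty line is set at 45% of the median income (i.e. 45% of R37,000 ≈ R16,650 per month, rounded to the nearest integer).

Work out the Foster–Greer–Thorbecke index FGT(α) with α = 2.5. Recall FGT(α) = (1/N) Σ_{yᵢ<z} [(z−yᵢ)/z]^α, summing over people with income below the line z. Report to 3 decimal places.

Incomes under z: 5×R13,500 (q = 5 of N = 99).
Relative gaps: (16650−13500)/16650 = 0.1892 (×5).
Raised to α = 2.5: 0.01557 (×5).
Sum = 0.077841; FGT(2.5) = 0.077841 / 99 = 0.001.

0.001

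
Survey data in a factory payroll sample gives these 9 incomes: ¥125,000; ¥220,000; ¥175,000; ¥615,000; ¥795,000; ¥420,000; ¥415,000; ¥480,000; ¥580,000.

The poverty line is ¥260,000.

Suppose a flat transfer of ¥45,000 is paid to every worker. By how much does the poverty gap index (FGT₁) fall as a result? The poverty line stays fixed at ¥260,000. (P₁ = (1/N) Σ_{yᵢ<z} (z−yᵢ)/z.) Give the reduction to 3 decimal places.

0.056

Before: below the line — ¥125,000, ¥175,000, ¥220,000; poverty gap index (FGT₁) = 0.11111.
After the ¥45,000 transfer: below the line — ¥170,000, ¥220,000; poverty gap index (FGT₁) = 0.05556.
Reduction = 0.11111 − 0.05556 = 0.056.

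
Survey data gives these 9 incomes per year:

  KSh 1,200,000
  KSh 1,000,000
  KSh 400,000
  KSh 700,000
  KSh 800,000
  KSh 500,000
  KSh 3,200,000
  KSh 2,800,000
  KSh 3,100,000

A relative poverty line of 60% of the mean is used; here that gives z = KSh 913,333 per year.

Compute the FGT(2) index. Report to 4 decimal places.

0.0656

Below the line: KSh 400,000, KSh 500,000, KSh 700,000, KSh 800,000 (q = 4 of N = 9).
Shortfall ratios: (913333−400000)/913333 = 0.5620; (913333−500000)/913333 = 0.4526; (913333−700000)/913333 = 0.2336; (913333−800000)/913333 = 0.1241.
Squared: 0.3159; 0.2048; 0.0546; 0.0154.
Sum = 0.590654; P₂ = 0.590654 / 9 = 0.0656.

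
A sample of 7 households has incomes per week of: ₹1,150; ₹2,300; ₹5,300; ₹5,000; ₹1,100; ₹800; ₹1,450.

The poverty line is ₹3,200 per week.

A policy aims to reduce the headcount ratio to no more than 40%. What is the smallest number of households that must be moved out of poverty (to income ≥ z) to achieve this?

3

Currently q = 5 of N = 7 are below the line (H = 0.714).
A headcount ratio of at most 40% allows at most ⌊0.40 × 7⌋ = 2 poor households.
So at least 5 − 2 = 3 must be lifted.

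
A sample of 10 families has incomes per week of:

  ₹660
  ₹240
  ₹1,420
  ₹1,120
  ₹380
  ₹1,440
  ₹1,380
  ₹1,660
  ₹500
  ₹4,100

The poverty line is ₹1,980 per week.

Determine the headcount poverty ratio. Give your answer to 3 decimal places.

9 of the 10 families have income below ₹1,980.
H = 9/10 = 0.900.

0.900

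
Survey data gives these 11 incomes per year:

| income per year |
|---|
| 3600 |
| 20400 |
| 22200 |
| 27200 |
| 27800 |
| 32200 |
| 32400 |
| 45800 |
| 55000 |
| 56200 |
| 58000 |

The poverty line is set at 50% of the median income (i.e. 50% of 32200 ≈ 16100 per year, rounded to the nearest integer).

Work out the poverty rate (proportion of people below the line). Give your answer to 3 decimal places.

1 of the 11 people have income below 16100.
H = 1/11 = 0.091.

0.091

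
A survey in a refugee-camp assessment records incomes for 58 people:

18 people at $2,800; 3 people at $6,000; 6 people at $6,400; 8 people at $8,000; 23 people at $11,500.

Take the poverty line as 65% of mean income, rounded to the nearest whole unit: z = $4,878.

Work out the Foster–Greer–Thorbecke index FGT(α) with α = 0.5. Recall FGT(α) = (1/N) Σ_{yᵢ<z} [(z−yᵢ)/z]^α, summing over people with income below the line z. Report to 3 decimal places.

Incomes under z: 18×$2,800 (q = 18 of N = 58).
Relative gaps: (4878−2800)/4878 = 0.4260 (×18).
Raised to α = 0.5: 0.65268 (×18).
Sum = 11.748282; FGT(0.5) = 11.748282 / 58 = 0.203.

0.203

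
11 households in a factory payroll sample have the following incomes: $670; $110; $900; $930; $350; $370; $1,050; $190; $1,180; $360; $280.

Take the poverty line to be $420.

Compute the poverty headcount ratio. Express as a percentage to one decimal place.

6 of the 11 households have income below $420.
H = 6/11 = 54.5%.

54.5%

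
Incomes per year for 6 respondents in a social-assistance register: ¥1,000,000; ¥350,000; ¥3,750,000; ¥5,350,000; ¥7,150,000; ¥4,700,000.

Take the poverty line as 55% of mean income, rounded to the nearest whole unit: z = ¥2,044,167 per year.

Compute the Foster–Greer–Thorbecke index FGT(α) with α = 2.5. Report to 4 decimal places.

0.1353

Poor units: ¥350,000, ¥1,000,000 (q = 2 of N = 6).
Relative gaps: (2044167−350000)/2044167 = 0.8288; (2044167−1000000)/2044167 = 0.5108.
Raised to α = 2.5: 0.62532; 0.18648.
Sum = 0.811797; FGT(2.5) = 0.811797 / 6 = 0.1353.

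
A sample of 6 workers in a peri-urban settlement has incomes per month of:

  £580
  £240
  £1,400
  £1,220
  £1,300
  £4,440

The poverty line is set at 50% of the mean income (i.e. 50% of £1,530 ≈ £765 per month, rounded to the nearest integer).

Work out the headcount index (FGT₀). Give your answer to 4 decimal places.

0.3333

2 of the 6 workers have income below £765.
H = 2/6 = 0.3333.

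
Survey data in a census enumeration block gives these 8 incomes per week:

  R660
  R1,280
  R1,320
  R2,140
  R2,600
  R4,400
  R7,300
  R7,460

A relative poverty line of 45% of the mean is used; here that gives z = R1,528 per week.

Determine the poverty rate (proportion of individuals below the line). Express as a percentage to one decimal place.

3 of the 8 individuals have income below R1,528.
H = 3/8 = 37.5%.

37.5%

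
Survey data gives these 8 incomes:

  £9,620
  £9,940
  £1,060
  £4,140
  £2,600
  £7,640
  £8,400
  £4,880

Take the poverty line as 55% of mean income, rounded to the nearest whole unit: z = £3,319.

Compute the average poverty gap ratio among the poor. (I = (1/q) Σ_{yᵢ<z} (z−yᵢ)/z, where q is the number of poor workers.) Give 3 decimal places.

0.449

Below the line: £1,060, £2,600 (q = 2 of N = 8).
Relative gaps: 0.6806, 0.2166; sum = 0.897258.
I averages over the q = 2 poor units only: 0.897258 / 2 = 0.449.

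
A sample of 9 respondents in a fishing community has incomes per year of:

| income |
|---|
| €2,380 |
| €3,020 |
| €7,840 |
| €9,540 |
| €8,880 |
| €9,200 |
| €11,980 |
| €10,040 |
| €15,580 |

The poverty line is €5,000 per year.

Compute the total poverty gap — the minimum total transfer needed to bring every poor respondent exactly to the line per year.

€4,600

Poor units: €2,380, €3,020 (q = 2 of N = 9).
Individual gaps: 5000−2380 = 2620; 5000−3020 = 1980.
Aggregate gap = €4,600.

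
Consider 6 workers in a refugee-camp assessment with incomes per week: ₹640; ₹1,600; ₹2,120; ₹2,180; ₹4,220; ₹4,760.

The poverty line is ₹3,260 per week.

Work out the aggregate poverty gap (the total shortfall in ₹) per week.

₹6,500

Below the line: ₹640, ₹1,600, ₹2,120, ₹2,180 (q = 4 of N = 6).
Individual gaps: 3260−640 = 2620; 3260−1600 = 1660; 3260−2120 = 1140; 3260−2180 = 1080.
Aggregate gap = ₹6,500.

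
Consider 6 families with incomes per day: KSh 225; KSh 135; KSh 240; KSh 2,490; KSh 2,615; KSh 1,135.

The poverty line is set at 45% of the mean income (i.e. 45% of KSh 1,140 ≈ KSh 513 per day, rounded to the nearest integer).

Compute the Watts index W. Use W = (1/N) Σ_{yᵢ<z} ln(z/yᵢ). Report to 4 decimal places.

0.4865

Incomes under z: KSh 135, KSh 225, KSh 240 (q = 3 of N = 6).
Log gaps: ln(513/135) = 1.3350; ln(513/225) = 0.8242; ln(513/240) = 0.7596.
W = 2.918813 / 6 = 0.4865.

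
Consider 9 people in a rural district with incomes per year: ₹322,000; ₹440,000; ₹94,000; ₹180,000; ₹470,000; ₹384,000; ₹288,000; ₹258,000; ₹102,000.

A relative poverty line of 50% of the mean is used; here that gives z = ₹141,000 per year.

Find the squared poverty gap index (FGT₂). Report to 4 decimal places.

Incomes under z: ₹94,000, ₹102,000 (q = 2 of N = 9).
Normalized shortfalls: (141000−94000)/141000 = 0.3333; (141000−102000)/141000 = 0.2766.
Squared: 0.1111; 0.0765.
Sum = 0.187616; P₂ = 0.187616 / 9 = 0.0208.

0.0208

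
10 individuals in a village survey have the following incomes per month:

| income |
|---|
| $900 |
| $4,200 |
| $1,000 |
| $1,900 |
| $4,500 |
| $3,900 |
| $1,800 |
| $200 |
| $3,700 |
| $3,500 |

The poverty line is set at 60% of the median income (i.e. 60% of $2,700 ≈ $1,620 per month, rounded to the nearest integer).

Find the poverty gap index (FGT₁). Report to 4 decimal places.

0.1704

Poor units: $200, $900, $1,000 (q = 3 of N = 10).
Relative gaps: (1620−200)/1620 = 0.8765; (1620−900)/1620 = 0.4444; (1620−1000)/1620 = 0.3827.
Sum of shortfalls = 1.703704; P₁ averages over all N: 1.703704 / 10 = 0.1704.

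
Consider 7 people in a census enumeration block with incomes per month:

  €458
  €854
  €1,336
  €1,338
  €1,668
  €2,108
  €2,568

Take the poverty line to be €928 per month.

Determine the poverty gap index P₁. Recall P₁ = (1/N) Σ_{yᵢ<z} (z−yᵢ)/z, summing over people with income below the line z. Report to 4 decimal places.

Below z: €458, €854 (q = 2 of N = 7).
Normalized shortfalls: (928−458)/928 = 0.5065; (928−854)/928 = 0.0797.
Sum of shortfalls = 0.586207; P₁ averages over all N: 0.586207 / 7 = 0.0837.

0.0837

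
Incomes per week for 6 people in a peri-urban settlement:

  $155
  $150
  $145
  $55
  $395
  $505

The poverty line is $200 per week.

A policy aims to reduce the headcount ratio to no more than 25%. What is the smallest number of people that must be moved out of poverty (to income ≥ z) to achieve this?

3

Currently q = 4 of N = 6 are below the line (H = 0.667).
A headcount ratio of at most 25% allows at most ⌊0.25 × 6⌋ = 1 poor people.
So at least 4 − 1 = 3 must be lifted.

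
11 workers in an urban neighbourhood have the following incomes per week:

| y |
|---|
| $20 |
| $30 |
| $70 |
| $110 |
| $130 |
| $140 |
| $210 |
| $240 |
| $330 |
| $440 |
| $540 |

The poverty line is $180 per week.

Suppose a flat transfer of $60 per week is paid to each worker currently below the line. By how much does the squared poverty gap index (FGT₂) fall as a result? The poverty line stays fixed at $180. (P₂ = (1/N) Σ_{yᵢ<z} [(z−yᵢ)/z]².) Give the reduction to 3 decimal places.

0.136

Before: below the line — $20, $30, $70, $110, $130, $140; squared poverty gap index (FGT₂) = 0.19416.
After the $60 transfer: below the line — $80, $90, $130, $170; squared poverty gap index (FGT₂) = 0.05808.
Reduction = 0.19416 − 0.05808 = 0.136.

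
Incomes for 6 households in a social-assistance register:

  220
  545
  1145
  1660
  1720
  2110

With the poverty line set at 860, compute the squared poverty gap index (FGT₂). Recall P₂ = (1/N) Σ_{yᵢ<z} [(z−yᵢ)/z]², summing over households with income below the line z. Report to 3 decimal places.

Below the line: 220, 545 (q = 2 of N = 6).
Shortfall ratios: (860−220)/860 = 0.7442; (860−545)/860 = 0.3663.
Squared: 0.5538; 0.1342.
Sum = 0.687973; P₂ = 0.687973 / 6 = 0.115.

0.115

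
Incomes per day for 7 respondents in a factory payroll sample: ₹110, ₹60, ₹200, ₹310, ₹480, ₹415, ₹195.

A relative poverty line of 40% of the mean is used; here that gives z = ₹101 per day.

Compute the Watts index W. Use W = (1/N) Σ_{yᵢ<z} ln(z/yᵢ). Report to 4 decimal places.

Below the line: ₹60 (q = 1 of N = 7).
Log shortfalls: ln(101/60) = 0.5208.
W = 0.520776 / 7 = 0.0744.

0.0744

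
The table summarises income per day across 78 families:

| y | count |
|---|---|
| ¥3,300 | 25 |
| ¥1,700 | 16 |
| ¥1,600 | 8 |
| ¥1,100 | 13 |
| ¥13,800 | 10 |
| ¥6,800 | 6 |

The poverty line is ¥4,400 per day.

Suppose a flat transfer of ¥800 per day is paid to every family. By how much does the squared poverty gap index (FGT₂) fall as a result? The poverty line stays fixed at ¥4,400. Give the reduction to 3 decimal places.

0.118

Before: below the line — 13×¥1,100, 8×¥1,600, 16×¥1,700, 25×¥3,300; squared poverty gap index (FGT₂) = 0.23256.
After the ¥800 transfer: below the line — 13×¥1,900, 8×¥2,400, 16×¥2,500, 25×¥4,100; squared poverty gap index (FGT₂) = 0.11474.
Reduction = 0.23256 − 0.11474 = 0.118.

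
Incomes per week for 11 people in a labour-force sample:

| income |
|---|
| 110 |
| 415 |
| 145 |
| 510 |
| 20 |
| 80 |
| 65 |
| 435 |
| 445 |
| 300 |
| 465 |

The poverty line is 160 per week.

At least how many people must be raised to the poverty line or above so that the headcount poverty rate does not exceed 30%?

2

Currently q = 5 of N = 11 are below the line (H = 0.455).
A headcount ratio of at most 30% allows at most ⌊0.30 × 11⌋ = 3 poor people.
So at least 5 − 3 = 2 must be lifted.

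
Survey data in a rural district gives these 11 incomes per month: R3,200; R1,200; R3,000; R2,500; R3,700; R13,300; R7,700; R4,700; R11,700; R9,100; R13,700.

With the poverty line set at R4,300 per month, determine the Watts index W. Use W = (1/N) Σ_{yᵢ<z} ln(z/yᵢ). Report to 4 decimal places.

Below the line: R1,200, R2,500, R3,000, R3,200, R3,700 (q = 5 of N = 11).
Log gaps: ln(4300/1200) = 1.2763; ln(4300/2500) = 0.5423; ln(4300/3000) = 0.3600; ln(4300/3200) = 0.2955; ln(4300/3700) = 0.1503.
W = 2.624367 / 11 = 0.2386.

0.2386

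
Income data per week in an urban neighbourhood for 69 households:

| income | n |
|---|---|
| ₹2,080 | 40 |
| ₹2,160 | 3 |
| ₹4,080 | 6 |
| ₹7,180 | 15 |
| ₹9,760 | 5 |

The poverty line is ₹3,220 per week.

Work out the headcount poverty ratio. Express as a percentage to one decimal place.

43 of the 69 households have income below ₹3,220.
H = 43/69 = 62.3%.

62.3%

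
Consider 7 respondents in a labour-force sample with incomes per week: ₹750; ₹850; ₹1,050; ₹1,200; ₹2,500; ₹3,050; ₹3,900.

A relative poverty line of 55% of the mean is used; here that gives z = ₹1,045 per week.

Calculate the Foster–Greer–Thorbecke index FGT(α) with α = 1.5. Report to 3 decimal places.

Below the line: ₹750, ₹850 (q = 2 of N = 7).
Normalized shortfalls: (1045−750)/1045 = 0.2823; (1045−850)/1045 = 0.1866.
Raised to α = 1.5: 0.14999; 0.08061.
Sum = 0.230597; FGT(1.5) = 0.230597 / 7 = 0.033.

0.033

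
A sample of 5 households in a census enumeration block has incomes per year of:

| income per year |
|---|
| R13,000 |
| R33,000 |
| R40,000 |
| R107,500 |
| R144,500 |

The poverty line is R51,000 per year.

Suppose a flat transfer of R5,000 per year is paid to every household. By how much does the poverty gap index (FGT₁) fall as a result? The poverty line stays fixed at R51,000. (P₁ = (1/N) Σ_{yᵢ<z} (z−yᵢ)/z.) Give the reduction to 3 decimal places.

0.059

Before: below the line — R13,000, R33,000, R40,000; poverty gap index (FGT₁) = 0.26275.
After the R5,000 transfer: below the line — R18,000, R38,000, R45,000; poverty gap index (FGT₁) = 0.20392.
Reduction = 0.26275 − 0.20392 = 0.059.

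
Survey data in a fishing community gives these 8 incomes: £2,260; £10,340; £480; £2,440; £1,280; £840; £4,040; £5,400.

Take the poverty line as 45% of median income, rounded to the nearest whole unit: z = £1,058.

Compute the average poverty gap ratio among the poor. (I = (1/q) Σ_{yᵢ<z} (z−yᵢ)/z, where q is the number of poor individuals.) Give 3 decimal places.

0.376

Poor units: £480, £840 (q = 2 of N = 8).
Shortfall ratios (z−y)/z: 0.5463, 0.2060; sum = 0.752363.
I averages over the q = 2 poor units only: 0.752363 / 2 = 0.376.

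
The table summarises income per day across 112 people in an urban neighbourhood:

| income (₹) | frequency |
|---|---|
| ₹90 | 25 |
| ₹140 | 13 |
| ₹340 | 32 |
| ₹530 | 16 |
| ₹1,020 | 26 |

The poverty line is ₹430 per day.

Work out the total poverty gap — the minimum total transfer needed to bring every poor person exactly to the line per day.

₹15,150

Incomes under z: 25×₹90, 13×₹140, 32×₹340 (q = 70 of N = 112).
Individual gaps: 25×(430−90) = 8500; 13×(430−140) = 3770; 32×(430−340) = 2880.
Aggregate gap = ₹15,150.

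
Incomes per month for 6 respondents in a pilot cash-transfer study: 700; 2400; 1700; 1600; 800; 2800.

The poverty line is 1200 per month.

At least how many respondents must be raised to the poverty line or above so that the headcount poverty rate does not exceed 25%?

1

2 of the 6 respondents are poor, so H = 2/6 = 0.333.
A headcount ratio of at most 25% allows at most ⌊0.25 × 6⌋ = 1 poor respondents.
So at least 2 − 1 = 1 must be lifted.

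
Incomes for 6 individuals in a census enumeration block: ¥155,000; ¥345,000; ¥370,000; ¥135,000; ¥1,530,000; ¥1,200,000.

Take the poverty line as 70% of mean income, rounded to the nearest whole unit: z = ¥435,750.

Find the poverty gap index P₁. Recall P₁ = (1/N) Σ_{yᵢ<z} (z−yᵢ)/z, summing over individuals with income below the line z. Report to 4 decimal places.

Below the line: ¥135,000, ¥155,000, ¥345,000, ¥370,000 (q = 4 of N = 6).
Relative gaps: (435750−135000)/435750 = 0.6902; (435750−155000)/435750 = 0.6443; (435750−345000)/435750 = 0.2083; (435750−370000)/435750 = 0.1509.
Σ = 1.693632. Dividing by the full population N = 6 gives P₁ = 0.2823.

0.2823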